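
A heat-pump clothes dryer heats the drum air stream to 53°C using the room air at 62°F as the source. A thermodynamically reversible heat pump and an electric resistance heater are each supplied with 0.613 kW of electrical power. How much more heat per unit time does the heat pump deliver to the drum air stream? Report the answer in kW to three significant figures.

4.89 kW

In absolute terms T_C = 289.82 K and T_H = 326.15 K, so ΔT = 36.33 K.
COP_Carnot = T_H/ΔT = 326.15/36.33 = 8.977.
The heat pump delivers Q̇_H = COP × Ẇ = 5.503 kW; the resistance heater delivers Ẇ = 0.6130 kW.
Extra = (COP − 1)·Ẇ = 4.890 kW.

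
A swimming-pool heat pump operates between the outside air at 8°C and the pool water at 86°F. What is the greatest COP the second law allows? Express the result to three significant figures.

In absolute terms T_C = 281.15 K and T_H = 303.15 K, so ΔT = 22.00 K.
For a reversible cycle, COP_Carnot = T_H/ΔT = 303.15/22.00 = 13.78.

13.8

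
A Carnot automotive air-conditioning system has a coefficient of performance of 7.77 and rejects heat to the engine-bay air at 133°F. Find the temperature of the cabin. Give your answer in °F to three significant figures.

For a Carnot refrigerator COP_R = T_C/(T_H − T_C), so T_C = COP·T_H/(1 + COP).
With T_H = 329.26 K, T_C = 7.77 × 329.26/8.770 = 291.72 K.
Converting, 291.72 K = 65.42°F.

65.4 °F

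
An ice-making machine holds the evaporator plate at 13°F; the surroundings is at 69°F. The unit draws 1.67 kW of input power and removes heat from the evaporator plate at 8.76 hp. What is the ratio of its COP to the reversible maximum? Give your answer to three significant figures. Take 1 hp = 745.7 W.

0.463

Converting, Q̇_C = 8.760 hp = 6.532 kW, so COP_actual = Q̇_C/Ẇ = 6.532/1.670 = 3.912.
In absolute terms T_C = 262.59 K and T_H = 293.71 K, so ΔT = 31.11 K.
COP_Carnot = T_C/ΔT = 262.59/31.11 = 8.441.
η_II = COP_actual/COP_Carnot = 3.912/8.441 = 0.4634.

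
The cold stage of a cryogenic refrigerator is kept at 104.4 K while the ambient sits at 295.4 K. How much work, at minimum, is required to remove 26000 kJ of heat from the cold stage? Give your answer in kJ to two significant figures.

The reservoir spacing is ΔT = 295.4 − 104.4 = 191.0 K.
The reversible limit is COP_R = T_C/ΔT = 0.5466, so W_min = Q_C/COP = Q_C·ΔT/T_C.
W_min = 26000 × 191.0/104.40 = 47570 kJ.

48000 kJ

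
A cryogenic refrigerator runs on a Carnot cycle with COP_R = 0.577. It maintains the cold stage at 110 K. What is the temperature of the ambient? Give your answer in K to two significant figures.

COP_R = T_C/(T_H − T_C) gives T_H − T_C = T_C/COP.
With T_C = 110.00 K, T_H = 110.00 × (1 + 1/0.577) = 300.64 K.

300 K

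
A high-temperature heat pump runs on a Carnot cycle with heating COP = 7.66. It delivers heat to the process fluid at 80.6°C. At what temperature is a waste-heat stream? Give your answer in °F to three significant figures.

94.0 °F

COP_HP = T_H/(T_H − T_C) gives T_H − T_C = T_H/COP.
With T_H = 353.75 K, T_C = 353.75 × (1 − 1/7.66) = 307.57 K.
Converting, 307.57 K = 93.95°F.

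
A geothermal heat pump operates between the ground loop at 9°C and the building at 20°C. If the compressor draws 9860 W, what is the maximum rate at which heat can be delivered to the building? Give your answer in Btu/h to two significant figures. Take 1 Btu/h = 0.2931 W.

In absolute terms T_C = 282.15 K and T_H = 293.15 K, so ΔT = 11.00 K.
COP_Carnot = T_H/ΔT = 293.15/11.00 = 26.65.
Q̇_max = COP_Carnot × Ẇ = 26.65 × 9860 W = 262800 W = 896500 Btu/h.

900000 Btu/h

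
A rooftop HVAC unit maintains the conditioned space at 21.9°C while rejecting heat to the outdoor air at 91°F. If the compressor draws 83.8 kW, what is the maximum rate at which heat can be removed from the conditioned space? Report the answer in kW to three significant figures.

2270 kW

In absolute terms T_C = 295.05 K and T_H = 305.93 K, so ΔT = 10.88 K.
COP_Carnot = T_C/ΔT = 295.05/10.88 = 27.12.
Q̇_max = COP_Carnot × Ẇ = 27.12 × 83.80 kW = 2273 kW.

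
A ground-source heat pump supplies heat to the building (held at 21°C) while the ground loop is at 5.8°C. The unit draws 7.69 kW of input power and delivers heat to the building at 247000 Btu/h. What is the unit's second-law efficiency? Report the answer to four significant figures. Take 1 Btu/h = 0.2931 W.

0.4865

Converting, Q̇_H = 247000 Btu/h = 72.40 kW, so COP_actual = Q̇_H/Ẇ = 72.40/7.690 = 9.414.
In absolute terms T_C = 278.95 K and T_H = 294.15 K, so ΔT = 15.20 K.
COP_Carnot = T_H/ΔT = 294.15/15.20 = 19.35.
η_II = COP_actual/COP_Carnot = 9.414/19.35 = 0.4865.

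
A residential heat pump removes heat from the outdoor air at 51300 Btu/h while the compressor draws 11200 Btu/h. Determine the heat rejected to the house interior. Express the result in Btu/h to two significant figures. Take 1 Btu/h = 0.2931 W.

For a cyclic device the first law requires Q̇_H = Q̇_C + Ẇ.
Q̇_H = Q̇_C + Ẇ = 62500 Btu/h.

63000 Btu/h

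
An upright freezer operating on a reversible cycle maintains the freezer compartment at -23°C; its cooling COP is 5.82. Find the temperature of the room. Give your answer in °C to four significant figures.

19.98 °C

COP_R = T_C/(T_H − T_C) gives T_H − T_C = T_C/COP.
With T_C = 250.15 K, T_H = 250.15 × (1 + 1/5.82) = 293.13 K.
Converting, 293.13 K = 19.98°C.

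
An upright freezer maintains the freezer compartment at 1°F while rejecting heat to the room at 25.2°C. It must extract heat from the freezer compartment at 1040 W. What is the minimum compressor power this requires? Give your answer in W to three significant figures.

172 W

In absolute terms T_C = 255.93 K and T_H = 298.35 K, so ΔT = 42.42 K.
COP_Carnot = T_C/ΔT = 255.93/42.42 = 6.033.
Ẇ_min = Q̇/COP_Carnot = 1040/6.033 = 172.4 W.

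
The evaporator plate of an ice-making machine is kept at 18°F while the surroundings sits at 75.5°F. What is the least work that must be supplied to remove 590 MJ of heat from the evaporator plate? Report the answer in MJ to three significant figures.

71.0 MJ

In absolute terms T_C = 265.37 K and T_H = 297.32 K, so ΔT = 31.94 K.
The reversible limit is COP_R = T_C/ΔT = 8.307, so W_min = Q_C/COP = Q_C·ΔT/T_C.
W_min = 590.0 × 31.94/265.37 = 71.02 MJ.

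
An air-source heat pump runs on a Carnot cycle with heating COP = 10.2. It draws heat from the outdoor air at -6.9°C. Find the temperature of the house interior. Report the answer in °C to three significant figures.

22.0 °C

COP_HP = T_H/(T_H − T_C) rearranges to T_H = COP·T_C/(COP − 1).
With T_C = 266.25 K, T_H = 10.2 × 266.25/9.200 = 295.19 K.
Converting, 295.19 K = 22.04°C.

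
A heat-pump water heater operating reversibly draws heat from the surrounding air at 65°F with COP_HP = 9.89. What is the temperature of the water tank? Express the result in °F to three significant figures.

COP_HP = T_H/(T_H − T_C) rearranges to T_H = COP·T_C/(COP − 1).
With T_C = 291.48 K, T_H = 9.89 × 291.48/8.890 = 324.27 K.
Converting, 324.27 K = 124.02°F.

124 °F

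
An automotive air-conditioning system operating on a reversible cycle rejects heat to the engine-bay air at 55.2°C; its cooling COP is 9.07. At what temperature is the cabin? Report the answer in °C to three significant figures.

22.6 °C

For a Carnot refrigerator COP_R = T_C/(T_H − T_C), so T_C = COP·T_H/(1 + COP).
With T_H = 328.35 K, T_C = 9.07 × 328.35/10.07 = 295.74 K.
Converting, 295.74 K = 22.59°C.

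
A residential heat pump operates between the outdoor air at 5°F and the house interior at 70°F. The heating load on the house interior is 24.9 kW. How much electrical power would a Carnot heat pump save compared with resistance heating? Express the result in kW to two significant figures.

In absolute terms T_C = 258.15 K and T_H = 294.26 K, so ΔT = 36.11 K.
COP_Carnot = T_H/ΔT = 294.26/36.11 = 8.149.
Resistance heating needs Ẇ_res = Q̇_H = 24.90 kW; the reversible heat pump needs only Ẇ_hp = Q̇_H/COP = 3.056 kW.
Saving = 24.90 − 3.056 = 21.84 kW.

22 kW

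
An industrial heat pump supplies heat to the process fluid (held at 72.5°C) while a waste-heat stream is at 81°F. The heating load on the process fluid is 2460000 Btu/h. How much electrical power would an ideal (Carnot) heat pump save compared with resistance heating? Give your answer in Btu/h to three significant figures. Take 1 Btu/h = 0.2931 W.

2140000 Btu/h

In absolute terms T_C = 300.37 K and T_H = 345.65 K, so ΔT = 45.28 K.
COP_Carnot = T_H/ΔT = 345.65/45.28 = 7.634.
Resistance heating needs Ẇ_res = Q̇_H = 2460000 Btu/h; the reversible heat pump needs only Ẇ_hp = Q̇_H/COP = 322200 Btu/h.
Saving = 2460000 − 322200 = 2138000 Btu/h.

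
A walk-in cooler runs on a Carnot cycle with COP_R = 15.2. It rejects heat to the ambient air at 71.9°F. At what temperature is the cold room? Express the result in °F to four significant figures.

For a Carnot refrigerator COP_R = T_C/(T_H − T_C), so T_C = COP·T_H/(1 + COP).
With T_H = 295.32 K, T_C = 15.2 × 295.32/16.20 = 277.09 K.
Converting, 277.09 K = 39.09°F.

39.09 °F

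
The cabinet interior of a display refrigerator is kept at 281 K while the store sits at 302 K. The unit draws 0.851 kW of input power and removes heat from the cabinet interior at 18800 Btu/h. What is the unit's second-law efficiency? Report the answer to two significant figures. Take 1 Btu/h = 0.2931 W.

Converting, Q̇_C = 18800 Btu/h = 5.510 kW, so COP_actual = Q̇_C/Ẇ = 5.510/0.8510 = 6.475.
The reservoir spacing is ΔT = 302 − 281 = 21.00 K.
COP_Carnot = T_C/ΔT = 281.00/21.00 = 13.38.
η_II = COP_actual/COP_Carnot = 6.475/13.38 = 0.4839.

0.48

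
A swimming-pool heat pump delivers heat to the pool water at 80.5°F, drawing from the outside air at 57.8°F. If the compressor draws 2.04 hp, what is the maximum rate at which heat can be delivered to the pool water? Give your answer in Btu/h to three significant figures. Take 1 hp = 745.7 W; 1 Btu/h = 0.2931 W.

124000 Btu/h

In absolute terms T_C = 287.48 K and T_H = 300.09 K, so ΔT = 12.61 K.
COP_Carnot = T_H/ΔT = 300.09/12.61 = 23.80.
Q̇_max = COP_Carnot × Ẇ = 23.80 × 2.040 hp = 48.54 hp = 123500 Btu/h.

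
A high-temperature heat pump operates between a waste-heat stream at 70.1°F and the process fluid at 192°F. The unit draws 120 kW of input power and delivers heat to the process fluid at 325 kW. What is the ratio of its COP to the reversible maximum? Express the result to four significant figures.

COP_actual = Q̇_H/Ẇ = 325.0/120.0 = 2.708.
In absolute terms T_C = 294.32 K and T_H = 362.04 K, so ΔT = 67.72 K.
COP_Carnot = T_H/ΔT = 362.04/67.72 = 5.346.
η_II = COP_actual/COP_Carnot = 2.708/5.346 = 0.5066.

0.5066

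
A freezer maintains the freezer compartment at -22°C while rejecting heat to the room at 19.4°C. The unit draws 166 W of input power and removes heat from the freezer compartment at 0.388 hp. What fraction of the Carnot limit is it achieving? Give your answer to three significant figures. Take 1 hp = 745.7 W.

0.287

Converting, Q̇_C = 0.3880 hp = 289.3 W, so COP_actual = Q̇_C/Ẇ = 289.3/166.0 = 1.743.
In absolute terms T_C = 251.15 K and T_H = 292.55 K, so ΔT = 41.40 K.
COP_Carnot = T_C/ΔT = 251.15/41.40 = 6.066.
η_II = COP_actual/COP_Carnot = 1.743/6.066 = 0.2873.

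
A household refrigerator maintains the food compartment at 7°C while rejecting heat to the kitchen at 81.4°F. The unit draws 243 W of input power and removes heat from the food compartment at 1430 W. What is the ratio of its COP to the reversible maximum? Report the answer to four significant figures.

COP_actual = Q̇_C/Ẇ = 1430/243.0 = 5.885.
In absolute terms T_C = 280.15 K and T_H = 300.59 K, so ΔT = 20.44 K.
COP_Carnot = T_C/ΔT = 280.15/20.44 = 13.70.
η_II = COP_actual/COP_Carnot = 5.885/13.70 = 0.4295.

0.4295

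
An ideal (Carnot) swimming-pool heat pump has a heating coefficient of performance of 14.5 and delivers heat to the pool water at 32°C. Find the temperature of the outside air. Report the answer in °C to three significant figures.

COP_HP = T_H/(T_H − T_C) gives T_H − T_C = T_H/COP.
With T_H = 305.15 K, T_C = 305.15 × (1 − 1/14.5) = 284.11 K.
Converting, 284.11 K = 10.96°C.

11.0 °C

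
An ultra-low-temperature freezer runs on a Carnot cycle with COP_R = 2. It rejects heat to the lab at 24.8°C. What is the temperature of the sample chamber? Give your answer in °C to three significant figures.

For a Carnot refrigerator COP_R = T_C/(T_H − T_C), so T_C = COP·T_H/(1 + COP).
With T_H = 297.95 K, T_C = 2 × 297.95/3.000 = 198.63 K.
Converting, 198.63 K = -74.52°C.

-74.5 °C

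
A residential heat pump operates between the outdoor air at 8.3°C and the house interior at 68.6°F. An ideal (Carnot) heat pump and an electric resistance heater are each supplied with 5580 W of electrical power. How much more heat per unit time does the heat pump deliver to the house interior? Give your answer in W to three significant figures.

In absolute terms T_C = 281.45 K and T_H = 293.48 K, so ΔT = 12.03 K.
COP_Carnot = T_H/ΔT = 293.48/12.03 = 24.39.
The heat pump delivers Q̇_H = COP × Ẇ = 136100 W; the resistance heater delivers Ẇ = 5580 W.
Extra = (COP − 1)·Ẇ = 130500 W.

131000 W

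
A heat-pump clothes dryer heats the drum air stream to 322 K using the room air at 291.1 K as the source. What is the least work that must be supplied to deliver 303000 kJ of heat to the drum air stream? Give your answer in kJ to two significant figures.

29000 kJ

The reservoir spacing is ΔT = 322 − 291.1 = 30.90 K.
The reversible limit is COP_HP = T_H/ΔT = 10.42, so W_min = Q_H/COP = Q_H·ΔT/T_H.
W_min = 303000 × 30.90/322.00 = 29080 kJ.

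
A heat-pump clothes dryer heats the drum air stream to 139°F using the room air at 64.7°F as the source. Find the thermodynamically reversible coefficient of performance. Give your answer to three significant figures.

8.06

In absolute terms T_C = 291.32 K and T_H = 332.59 K, so ΔT = 41.28 K.
For a reversible cycle, COP_Carnot = T_H/ΔT = 332.59/41.28 = 8.057.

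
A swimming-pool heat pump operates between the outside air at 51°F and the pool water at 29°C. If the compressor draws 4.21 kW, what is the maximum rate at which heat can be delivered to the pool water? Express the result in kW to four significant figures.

68.97 kW

In absolute terms T_C = 283.71 K and T_H = 302.15 K, so ΔT = 18.44 K.
COP_Carnot = T_H/ΔT = 302.15/18.44 = 16.38.
Q̇_max = COP_Carnot × Ẇ = 16.38 × 4.210 kW = 68.97 kW.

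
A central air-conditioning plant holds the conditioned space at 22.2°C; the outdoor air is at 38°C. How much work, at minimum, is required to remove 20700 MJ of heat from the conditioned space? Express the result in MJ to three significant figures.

1110 MJ

In absolute terms T_C = 295.35 K and T_H = 311.15 K, so ΔT = 15.80 K.
The reversible limit is COP_R = T_C/ΔT = 18.69, so W_min = Q_C/COP = Q_C·ΔT/T_C.
W_min = 20700 × 15.80/295.35 = 1107 MJ.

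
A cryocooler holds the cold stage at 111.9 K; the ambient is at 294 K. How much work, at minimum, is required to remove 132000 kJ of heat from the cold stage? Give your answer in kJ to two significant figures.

The reservoir spacing is ΔT = 294 − 111.9 = 182.1 K.
The reversible limit is COP_R = T_C/ΔT = 0.6145, so W_min = Q_C/COP = Q_C·ΔT/T_C.
W_min = 132000 × 182.1/111.90 = 214800 kJ.

210000 kJ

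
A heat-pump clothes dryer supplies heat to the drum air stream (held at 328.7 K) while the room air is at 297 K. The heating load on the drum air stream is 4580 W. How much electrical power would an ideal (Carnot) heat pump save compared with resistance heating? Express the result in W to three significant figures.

The reservoir spacing is ΔT = 328.7 − 297 = 31.70 K.
COP_Carnot = T_H/ΔT = 328.70/31.70 = 10.37.
Resistance heating needs Ẇ_res = Q̇_H = 4580 W; the reversible heat pump needs only Ẇ_hp = Q̇_H/COP = 441.7 W.
Saving = 4580 − 441.7 = 4138 W.

4140 W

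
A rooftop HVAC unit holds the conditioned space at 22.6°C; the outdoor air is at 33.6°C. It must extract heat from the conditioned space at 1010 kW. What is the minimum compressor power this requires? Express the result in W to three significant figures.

37600 W

In absolute terms T_C = 295.75 K and T_H = 306.75 K, so ΔT = 11.00 K.
COP_Carnot = T_C/ΔT = 295.75/11.00 = 26.89.
Ẇ_min = Q̇/COP_Carnot = 1010/26.89 = 37.57 kW = 37570 W.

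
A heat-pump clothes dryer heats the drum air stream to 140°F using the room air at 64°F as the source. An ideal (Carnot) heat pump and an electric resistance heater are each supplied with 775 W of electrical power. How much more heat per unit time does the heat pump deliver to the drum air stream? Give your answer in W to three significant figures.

In absolute terms T_C = 290.93 K and T_H = 333.15 K, so ΔT = 42.22 K.
COP_Carnot = T_H/ΔT = 333.15/42.22 = 7.890.
The heat pump delivers Q̇_H = COP × Ẇ = 6115 W; the resistance heater delivers Ẇ = 775.0 W.
Extra = (COP − 1)·Ẇ = 5340 W.

5340 W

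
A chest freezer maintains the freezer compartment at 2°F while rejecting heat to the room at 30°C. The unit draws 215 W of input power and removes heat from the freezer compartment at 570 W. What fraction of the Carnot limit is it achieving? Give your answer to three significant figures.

COP_actual = Q̇_C/Ẇ = 570.0/215.0 = 2.651.
In absolute terms T_C = 256.48 K and T_H = 303.15 K, so ΔT = 46.67 K.
COP_Carnot = T_C/ΔT = 256.48/46.67 = 5.496.
η_II = COP_actual/COP_Carnot = 2.651/5.496 = 0.4824.

0.482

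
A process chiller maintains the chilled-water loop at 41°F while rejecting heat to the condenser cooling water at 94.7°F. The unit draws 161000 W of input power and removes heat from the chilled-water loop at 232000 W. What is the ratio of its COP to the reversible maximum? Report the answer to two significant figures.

COP_actual = Q̇_C/Ẇ = 232000/161000 = 1.441.
In absolute terms T_C = 278.15 K and T_H = 307.98 K, so ΔT = 29.83 K.
COP_Carnot = T_C/ΔT = 278.15/29.83 = 9.323.
η_II = COP_actual/COP_Carnot = 1.441/9.323 = 0.1546.

0.15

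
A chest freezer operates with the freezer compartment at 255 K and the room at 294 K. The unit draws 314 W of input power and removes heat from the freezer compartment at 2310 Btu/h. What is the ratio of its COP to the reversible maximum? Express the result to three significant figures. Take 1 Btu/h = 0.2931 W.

0.330

Converting, Q̇_C = 2310 Btu/h = 677.1 W, so COP_actual = Q̇_C/Ẇ = 677.1/314.0 = 2.156.
The reservoir spacing is ΔT = 294 − 255 = 39.00 K.
COP_Carnot = T_C/ΔT = 255.00/39.00 = 6.538.
η_II = COP_actual/COP_Carnot = 2.156/6.538 = 0.3298.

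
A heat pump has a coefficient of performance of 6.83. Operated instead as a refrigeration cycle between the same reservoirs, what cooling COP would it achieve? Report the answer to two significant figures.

5.8

Since Q_H = Q_C + W for any cycle, COP_R = Q_C/W = Q_H/W − 1.
COP_R = 6.83 − 1 = 5.83.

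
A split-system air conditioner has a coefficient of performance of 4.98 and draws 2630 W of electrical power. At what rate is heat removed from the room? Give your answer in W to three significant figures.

13100 W

Q̇_C = COP × Ẇ = 4.98 × 2630 = 13100 W.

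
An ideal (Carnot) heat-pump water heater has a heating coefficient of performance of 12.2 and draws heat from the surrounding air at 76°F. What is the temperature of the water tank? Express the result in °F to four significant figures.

COP_HP = T_H/(T_H − T_C) rearranges to T_H = COP·T_C/(COP − 1).
With T_C = 297.59 K, T_H = 12.2 × 297.59/11.20 = 324.17 K.
Converting, 324.17 K = 123.83°F.

123.8 °F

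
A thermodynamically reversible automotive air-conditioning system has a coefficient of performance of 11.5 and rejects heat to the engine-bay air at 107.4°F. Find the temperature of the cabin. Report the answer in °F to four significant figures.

For a Carnot refrigerator COP_R = T_C/(T_H − T_C), so T_C = COP·T_H/(1 + COP).
With T_H = 315.04 K, T_C = 11.5 × 315.04/12.50 = 289.84 K.
Converting, 289.84 K = 62.03°F.

62.03 °F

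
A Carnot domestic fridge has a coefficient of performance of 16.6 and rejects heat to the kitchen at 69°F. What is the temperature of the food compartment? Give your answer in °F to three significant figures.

39.0 °F

For a Carnot refrigerator COP_R = T_C/(T_H − T_C), so T_C = COP·T_H/(1 + COP).
With T_H = 293.71 K, T_C = 16.6 × 293.71/17.60 = 277.02 K.
Converting, 277.02 K = 38.96°F.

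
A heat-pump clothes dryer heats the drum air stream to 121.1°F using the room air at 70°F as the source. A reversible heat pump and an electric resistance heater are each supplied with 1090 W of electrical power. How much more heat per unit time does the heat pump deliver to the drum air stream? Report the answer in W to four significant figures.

11300 W

In absolute terms T_C = 294.26 K and T_H = 322.65 K, so ΔT = 28.39 K.
COP_Carnot = T_H/ΔT = 322.65/28.39 = 11.37.
The heat pump delivers Q̇_H = COP × Ẇ = 12390 W; the resistance heater delivers Ẇ = 1090 W.
Extra = (COP − 1)·Ẇ = 11300 W.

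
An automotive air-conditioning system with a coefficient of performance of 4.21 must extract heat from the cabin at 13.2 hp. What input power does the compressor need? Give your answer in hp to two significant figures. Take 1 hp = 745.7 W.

3.1 hp

Ẇ = Q̇_C/COP = 13.20/4.21 = 3.135 hp.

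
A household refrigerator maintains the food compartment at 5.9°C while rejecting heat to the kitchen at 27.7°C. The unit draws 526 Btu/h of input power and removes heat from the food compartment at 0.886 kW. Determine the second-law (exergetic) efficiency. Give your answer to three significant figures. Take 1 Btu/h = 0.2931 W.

0.449

Converting, Q̇_C = 0.8860 kW = 3023 Btu/h, so COP_actual = Q̇_C/Ẇ = 3023/526.0 = 5.747.
In absolute terms T_C = 279.05 K and T_H = 300.85 K, so ΔT = 21.80 K.
COP_Carnot = T_C/ΔT = 279.05/21.80 = 12.80.
η_II = COP_actual/COP_Carnot = 5.747/12.80 = 0.4490.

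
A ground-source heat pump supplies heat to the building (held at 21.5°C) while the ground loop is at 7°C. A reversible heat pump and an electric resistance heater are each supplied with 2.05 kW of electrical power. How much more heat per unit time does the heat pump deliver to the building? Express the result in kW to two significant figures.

40 kW

In absolute terms T_C = 280.15 K and T_H = 294.65 K, so ΔT = 14.50 K.
COP_Carnot = T_H/ΔT = 294.65/14.50 = 20.32.
The heat pump delivers Q̇_H = COP × Ẇ = 41.66 kW; the resistance heater delivers Ẇ = 2.050 kW.
Extra = (COP − 1)·Ẇ = 39.61 kW.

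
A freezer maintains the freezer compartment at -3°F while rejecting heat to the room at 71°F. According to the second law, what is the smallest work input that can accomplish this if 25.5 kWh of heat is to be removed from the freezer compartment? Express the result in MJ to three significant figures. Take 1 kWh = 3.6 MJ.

In absolute terms T_C = 253.71 K and T_H = 294.82 K, so ΔT = 41.11 K.
The reversible limit is COP_R = T_C/ΔT = 6.171, so W_min = Q_C/COP = Q_C·ΔT/T_C.
W_min = 25.50 × 41.11/253.71 = 4.132 kWh = 14.88 MJ.

14.9 MJ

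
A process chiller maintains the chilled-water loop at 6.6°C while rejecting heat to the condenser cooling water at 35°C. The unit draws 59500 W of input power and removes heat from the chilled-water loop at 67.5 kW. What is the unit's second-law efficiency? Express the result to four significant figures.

Converting, Q̇_C = 67.50 kW = 67500 W, so COP_actual = Q̇_C/Ẇ = 67500/59500 = 1.134.
In absolute terms T_C = 279.75 K and T_H = 308.15 K, so ΔT = 28.40 K.
COP_Carnot = T_C/ΔT = 279.75/28.40 = 9.850.
η_II = COP_actual/COP_Carnot = 1.134/9.850 = 0.1152.

0.1152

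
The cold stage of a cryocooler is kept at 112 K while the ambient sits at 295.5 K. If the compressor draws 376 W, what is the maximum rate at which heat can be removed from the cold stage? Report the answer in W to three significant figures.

229 W

The reservoir spacing is ΔT = 295.5 − 112 = 183.5 K.
COP_Carnot = T_C/ΔT = 112.00/183.5 = 0.6104.
Q̇_max = COP_Carnot × Ẇ = 0.6104 × 376.0 W = 229.5 W.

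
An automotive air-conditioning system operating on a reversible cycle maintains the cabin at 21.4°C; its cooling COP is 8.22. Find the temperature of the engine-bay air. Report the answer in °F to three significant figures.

COP_R = T_C/(T_H − T_C) gives T_H − T_C = T_C/COP.
With T_C = 294.55 K, T_H = 294.55 × (1 + 1/8.22) = 330.38 K.
Converting, 330.38 K = 135.02°F.

135 °F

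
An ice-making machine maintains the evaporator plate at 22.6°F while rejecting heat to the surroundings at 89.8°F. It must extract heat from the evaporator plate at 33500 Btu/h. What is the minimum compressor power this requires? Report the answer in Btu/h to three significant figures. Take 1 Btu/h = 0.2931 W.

4670 Btu/h

In absolute terms T_C = 267.93 K and T_H = 305.26 K, so ΔT = 37.33 K.
COP_Carnot = T_C/ΔT = 267.93/37.33 = 7.177.
Ẇ_min = Q̇/COP_Carnot = 33500/7.177 = 4668 Btu/h.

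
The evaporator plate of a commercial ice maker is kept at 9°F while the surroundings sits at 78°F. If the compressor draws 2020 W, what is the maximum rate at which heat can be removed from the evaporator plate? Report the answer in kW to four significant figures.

13.72 kW

In absolute terms T_C = 260.37 K and T_H = 298.71 K, so ΔT = 38.33 K.
COP_Carnot = T_C/ΔT = 260.37/38.33 = 6.792.
Q̇_max = COP_Carnot × Ẇ = 6.792 × 2020 W = 13720 W = 13.72 kW.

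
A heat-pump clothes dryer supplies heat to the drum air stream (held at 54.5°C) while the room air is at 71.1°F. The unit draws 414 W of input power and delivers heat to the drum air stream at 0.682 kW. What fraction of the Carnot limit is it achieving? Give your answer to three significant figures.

Converting, Q̇_H = 0.6820 kW = 682.0 W, so COP_actual = Q̇_H/Ẇ = 682.0/414.0 = 1.647.
In absolute terms T_C = 294.87 K and T_H = 327.65 K, so ΔT = 32.78 K.
COP_Carnot = T_H/ΔT = 327.65/32.78 = 9.996.
η_II = COP_actual/COP_Carnot = 1.647/9.996 = 0.1648.

0.165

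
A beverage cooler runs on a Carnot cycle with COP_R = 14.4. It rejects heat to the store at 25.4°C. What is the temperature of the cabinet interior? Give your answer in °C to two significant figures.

For a Carnot refrigerator COP_R = T_C/(T_H − T_C), so T_C = COP·T_H/(1 + COP).
With T_H = 298.55 K, T_C = 14.4 × 298.55/15.40 = 279.16 K.
Converting, 279.16 K = 6.01°C.

6.0 °C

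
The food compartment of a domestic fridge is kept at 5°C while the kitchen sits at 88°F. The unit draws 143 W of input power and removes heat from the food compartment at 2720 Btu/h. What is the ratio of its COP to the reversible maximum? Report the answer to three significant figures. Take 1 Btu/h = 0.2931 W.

0.523

Converting, Q̇_C = 2720 Btu/h = 797.2 W, so COP_actual = Q̇_C/Ẇ = 797.2/143.0 = 5.575.
In absolute terms T_C = 278.15 K and T_H = 304.26 K, so ΔT = 26.11 K.
COP_Carnot = T_C/ΔT = 278.15/26.11 = 10.65.
η_II = COP_actual/COP_Carnot = 5.575/10.65 = 0.5234.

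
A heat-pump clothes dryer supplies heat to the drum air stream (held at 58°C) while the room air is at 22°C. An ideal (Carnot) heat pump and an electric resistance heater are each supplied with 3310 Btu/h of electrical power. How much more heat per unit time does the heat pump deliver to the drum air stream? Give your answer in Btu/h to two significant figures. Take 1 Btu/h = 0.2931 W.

In absolute terms T_C = 295.15 K and T_H = 331.15 K, so ΔT = 36.00 K.
COP_Carnot = T_H/ΔT = 331.15/36.00 = 9.199.
The heat pump delivers Q̇_H = COP × Ẇ = 30450 Btu/h; the resistance heater delivers Ẇ = 3310 Btu/h.
Extra = (COP − 1)·Ẇ = 27140 Btu/h.

27000 Btu/h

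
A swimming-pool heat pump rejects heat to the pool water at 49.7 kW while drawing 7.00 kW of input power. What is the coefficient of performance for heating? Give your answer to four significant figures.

The first law gives Q̇_H = Q̇_C + Ẇ, so the three rates are Q̇_C = 42.70, Q̇_H = 49.70, Ẇ = 7.000 kW.
COP_HP = Q̇_H/Ẇ = 49.70/7.000 = 7.100.

7.100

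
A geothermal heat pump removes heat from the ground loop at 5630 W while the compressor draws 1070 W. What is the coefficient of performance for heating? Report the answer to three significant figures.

The first law gives Q̇_H = Q̇_C + Ẇ, so the three rates are Q̇_C = 5630, Q̇_H = 6700, Ẇ = 1070 W.
COP_HP = Q̇_H/Ẇ = 6700/1070 = 6.262.

6.26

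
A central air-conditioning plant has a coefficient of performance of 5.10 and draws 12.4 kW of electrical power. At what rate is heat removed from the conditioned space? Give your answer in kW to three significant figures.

63.2 kW

Q̇_C = COP × Ẇ = 5.10 × 12.40 = 63.24 kW.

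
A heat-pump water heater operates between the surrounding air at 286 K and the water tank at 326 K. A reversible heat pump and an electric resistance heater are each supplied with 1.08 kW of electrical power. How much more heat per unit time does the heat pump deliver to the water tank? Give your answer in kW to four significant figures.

The reservoir spacing is ΔT = 326 − 286 = 40.00 K.
COP_Carnot = T_H/ΔT = 326.00/40.00 = 8.150.
The heat pump delivers Q̇_H = COP × Ẇ = 8.802 kW; the resistance heater delivers Ẇ = 1.080 kW.
Extra = (COP − 1)·Ẇ = 7.722 kW.

7.722 kW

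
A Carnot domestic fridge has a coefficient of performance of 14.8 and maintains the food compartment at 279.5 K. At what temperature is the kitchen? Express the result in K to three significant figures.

COP_R = T_C/(T_H − T_C) gives T_H − T_C = T_C/COP.
With T_C = 279.50 K, T_H = 279.50 × (1 + 1/14.8) = 298.39 K.

298 K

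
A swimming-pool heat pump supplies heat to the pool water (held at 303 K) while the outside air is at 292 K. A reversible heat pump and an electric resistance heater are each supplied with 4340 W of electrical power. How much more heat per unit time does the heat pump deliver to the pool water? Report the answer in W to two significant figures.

The reservoir spacing is ΔT = 303 − 292 = 11.00 K.
COP_Carnot = T_H/ΔT = 303.00/11.00 = 27.55.
The heat pump delivers Q̇_H = COP × Ẇ = 119500 W; the resistance heater delivers Ẇ = 4340 W.
Extra = (COP − 1)·Ẇ = 115200 W.

120000 W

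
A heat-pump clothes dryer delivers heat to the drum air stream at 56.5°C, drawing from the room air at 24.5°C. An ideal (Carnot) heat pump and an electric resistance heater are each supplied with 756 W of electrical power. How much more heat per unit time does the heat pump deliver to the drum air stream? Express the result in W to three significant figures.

7030 W

In absolute terms T_C = 297.65 K and T_H = 329.65 K, so ΔT = 32.00 K.
COP_Carnot = T_H/ΔT = 329.65/32.00 = 10.30.
The heat pump delivers Q̇_H = COP × Ẇ = 7788 W; the resistance heater delivers Ẇ = 756.0 W.
Extra = (COP − 1)·Ẇ = 7032 W.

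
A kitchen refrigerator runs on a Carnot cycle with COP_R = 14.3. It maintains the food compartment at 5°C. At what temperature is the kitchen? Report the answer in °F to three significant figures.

76.0 °F

COP_R = T_C/(T_H − T_C) gives T_H − T_C = T_C/COP.
With T_C = 278.15 K, T_H = 278.15 × (1 + 1/14.3) = 297.60 K.
Converting, 297.60 K = 76.01°F.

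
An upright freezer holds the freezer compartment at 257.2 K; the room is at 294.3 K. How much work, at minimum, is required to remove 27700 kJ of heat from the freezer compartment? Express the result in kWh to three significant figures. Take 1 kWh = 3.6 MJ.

The reservoir spacing is ΔT = 294.3 − 257.2 = 37.10 K.
The reversible limit is COP_R = T_C/ΔT = 6.933, so W_min = Q_C/COP = Q_C·ΔT/T_C.
W_min = 27700 × 37.10/257.20 = 3996 kJ = 1.110 kWh.

1.11 kWh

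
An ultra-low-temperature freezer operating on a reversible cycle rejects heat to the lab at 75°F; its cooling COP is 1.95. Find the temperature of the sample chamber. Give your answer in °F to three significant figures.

-106 °F

For a Carnot refrigerator COP_R = T_C/(T_H − T_C), so T_C = COP·T_H/(1 + COP).
With T_H = 297.04 K, T_C = 1.95 × 297.04/2.950 = 196.35 K.
Converting, 196.35 K = -106.24°F.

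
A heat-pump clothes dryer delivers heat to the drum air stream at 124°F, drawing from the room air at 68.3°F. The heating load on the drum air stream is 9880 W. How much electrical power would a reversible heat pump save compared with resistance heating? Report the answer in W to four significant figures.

8937 W

In absolute terms T_C = 293.32 K and T_H = 324.26 K, so ΔT = 30.94 K.
COP_Carnot = T_H/ΔT = 324.26/30.94 = 10.48.
Resistance heating needs Ẇ_res = Q̇_H = 9880 W; the reversible heat pump needs only Ẇ_hp = Q̇_H/COP = 942.9 W.
Saving = 9880 − 942.9 = 8937 W.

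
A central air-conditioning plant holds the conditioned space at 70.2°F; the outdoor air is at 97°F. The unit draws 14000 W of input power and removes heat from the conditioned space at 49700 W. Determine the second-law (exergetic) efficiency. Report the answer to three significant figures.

COP_actual = Q̇_C/Ẇ = 49700/14000 = 3.550.
In absolute terms T_C = 294.37 K and T_H = 309.26 K, so ΔT = 14.89 K.
COP_Carnot = T_C/ΔT = 294.37/14.89 = 19.77.
η_II = COP_actual/COP_Carnot = 3.550/19.77 = 0.1796.

0.180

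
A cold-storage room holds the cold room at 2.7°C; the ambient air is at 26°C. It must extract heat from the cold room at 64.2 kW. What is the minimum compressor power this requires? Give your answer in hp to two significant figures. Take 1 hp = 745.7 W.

In absolute terms T_C = 275.85 K and T_H = 299.15 K, so ΔT = 23.30 K.
COP_Carnot = T_C/ΔT = 275.85/23.30 = 11.84.
Ẇ_min = Q̇/COP_Carnot = 64.20/11.84 = 5.423 kW = 7.272 hp.

7.3 hp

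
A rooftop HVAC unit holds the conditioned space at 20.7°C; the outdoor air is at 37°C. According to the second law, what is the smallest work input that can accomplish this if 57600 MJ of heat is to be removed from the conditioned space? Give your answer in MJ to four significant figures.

In absolute terms T_C = 293.85 K and T_H = 310.15 K, so ΔT = 16.30 K.
The reversible limit is COP_R = T_C/ΔT = 18.03, so W_min = Q_C/COP = Q_C·ΔT/T_C.
W_min = 57600 × 16.30/293.85 = 3195 MJ.

3195 MJ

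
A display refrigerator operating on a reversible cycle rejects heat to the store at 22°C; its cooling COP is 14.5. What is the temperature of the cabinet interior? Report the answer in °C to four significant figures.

For a Carnot refrigerator COP_R = T_C/(T_H − T_C), so T_C = COP·T_H/(1 + COP).
With T_H = 295.15 K, T_C = 14.5 × 295.15/15.50 = 276.11 K.
Converting, 276.11 K = 2.96°C.

2.958 °C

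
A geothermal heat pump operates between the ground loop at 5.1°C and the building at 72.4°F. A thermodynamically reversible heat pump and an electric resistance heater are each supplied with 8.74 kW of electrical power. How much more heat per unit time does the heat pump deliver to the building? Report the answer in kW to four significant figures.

In absolute terms T_C = 278.25 K and T_H = 295.59 K, so ΔT = 17.34 K.
COP_Carnot = T_H/ΔT = 295.59/17.34 = 17.04.
The heat pump delivers Q̇_H = COP × Ẇ = 149.0 kW; the resistance heater delivers Ẇ = 8.740 kW.
Extra = (COP − 1)·Ẇ = 140.2 kW.

140.2 kW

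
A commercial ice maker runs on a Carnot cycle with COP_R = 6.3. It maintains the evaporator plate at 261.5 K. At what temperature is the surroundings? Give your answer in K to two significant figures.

300 K

COP_R = T_C/(T_H − T_C) gives T_H − T_C = T_C/COP.
With T_C = 261.50 K, T_H = 261.50 × (1 + 1/6.3) = 303.01 K.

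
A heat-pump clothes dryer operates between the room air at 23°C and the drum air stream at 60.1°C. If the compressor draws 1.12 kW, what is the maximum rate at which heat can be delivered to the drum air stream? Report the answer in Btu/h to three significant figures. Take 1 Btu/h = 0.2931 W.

34300 Btu/h

In absolute terms T_C = 296.15 K and T_H = 333.25 K, so ΔT = 37.10 K.
COP_Carnot = T_H/ΔT = 333.25/37.10 = 8.982.
Q̇_max = COP_Carnot × Ẇ = 8.982 × 1.120 kW = 10.06 kW = 34320 Btu/h.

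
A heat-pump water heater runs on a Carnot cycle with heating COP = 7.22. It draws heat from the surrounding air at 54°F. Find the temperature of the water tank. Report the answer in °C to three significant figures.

COP_HP = T_H/(T_H − T_C) rearranges to T_H = COP·T_C/(COP − 1).
With T_C = 285.37 K, T_H = 7.22 × 285.37/6.220 = 331.25 K.
Converting, 331.25 K = 58.10°C.

58.1 °C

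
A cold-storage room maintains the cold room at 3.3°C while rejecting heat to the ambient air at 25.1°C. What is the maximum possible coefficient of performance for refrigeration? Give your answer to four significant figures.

In absolute terms T_C = 276.45 K and T_H = 298.25 K, so ΔT = 21.80 K.
For a reversible cycle, COP_Carnot = T_C/ΔT = 276.45/21.80 = 12.68.

12.68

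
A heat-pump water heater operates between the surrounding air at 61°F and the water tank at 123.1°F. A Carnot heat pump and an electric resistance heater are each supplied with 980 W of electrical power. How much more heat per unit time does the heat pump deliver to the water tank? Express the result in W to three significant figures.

8220 W

In absolute terms T_C = 289.26 K and T_H = 323.76 K, so ΔT = 34.50 K.
COP_Carnot = T_H/ΔT = 323.76/34.50 = 9.384.
The heat pump delivers Q̇_H = COP × Ẇ = 9197 W; the resistance heater delivers Ẇ = 980.0 W.
Extra = (COP − 1)·Ẇ = 8217 W.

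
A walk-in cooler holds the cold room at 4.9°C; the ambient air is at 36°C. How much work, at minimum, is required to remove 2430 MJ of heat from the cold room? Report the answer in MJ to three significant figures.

272 MJ

In absolute terms T_C = 278.05 K and T_H = 309.15 K, so ΔT = 31.10 K.
The reversible limit is COP_R = T_C/ΔT = 8.941, so W_min = Q_C/COP = Q_C·ΔT/T_C.
W_min = 2430 × 31.10/278.05 = 271.8 MJ.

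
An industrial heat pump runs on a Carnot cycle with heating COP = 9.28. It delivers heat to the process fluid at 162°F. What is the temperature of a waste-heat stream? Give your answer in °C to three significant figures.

35.0 °C

COP_HP = T_H/(T_H − T_C) gives T_H − T_C = T_H/COP.
With T_H = 345.37 K, T_C = 345.37 × (1 − 1/9.28) = 308.16 K.
Converting, 308.16 K = 35.01°C.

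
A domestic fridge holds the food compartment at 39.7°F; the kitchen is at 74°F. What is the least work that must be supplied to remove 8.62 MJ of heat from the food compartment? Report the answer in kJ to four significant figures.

592.1 kJ

In absolute terms T_C = 277.43 K and T_H = 296.48 K, so ΔT = 19.06 K.
The reversible limit is COP_R = T_C/ΔT = 14.56, so W_min = Q_C/COP = Q_C·ΔT/T_C.
W_min = 8.620 × 19.06/277.43 = 0.5921 MJ = 592.1 kJ.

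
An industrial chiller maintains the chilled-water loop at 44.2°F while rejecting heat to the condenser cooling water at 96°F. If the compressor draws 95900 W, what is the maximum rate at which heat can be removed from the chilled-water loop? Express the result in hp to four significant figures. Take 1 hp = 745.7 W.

1251 hp

In absolute terms T_C = 279.93 K and T_H = 308.71 K, so ΔT = 28.78 K.
COP_Carnot = T_C/ΔT = 279.93/28.78 = 9.727.
Q̇_max = COP_Carnot × Ẇ = 9.727 × 95900 W = 932800 W = 1251 hp.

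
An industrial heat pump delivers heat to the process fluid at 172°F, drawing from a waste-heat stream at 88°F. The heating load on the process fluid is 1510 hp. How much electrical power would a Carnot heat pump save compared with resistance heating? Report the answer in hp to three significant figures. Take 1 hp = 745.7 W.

1310 hp

In absolute terms T_C = 304.26 K and T_H = 350.93 K, so ΔT = 46.67 K.
COP_Carnot = T_H/ΔT = 350.93/46.67 = 7.520.
Resistance heating needs Ẇ_res = Q̇_H = 1510 hp; the reversible heat pump needs only Ẇ_hp = Q̇_H/COP = 200.8 hp.
Saving = 1510 − 200.8 = 1309 hp.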